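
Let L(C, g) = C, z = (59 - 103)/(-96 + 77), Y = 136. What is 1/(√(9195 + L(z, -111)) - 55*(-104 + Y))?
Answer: -33440/58679651 - √3320231/58679651 ≈ -0.00060093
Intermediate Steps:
z = 44/19 (z = -44/(-19) = -44*(-1/19) = 44/19 ≈ 2.3158)
1/(√(9195 + L(z, -111)) - 55*(-104 + Y)) = 1/(√(9195 + 44/19) - 55*(-104 + 136)) = 1/(√(174749/19) - 55*32) = 1/(√3320231/19 - 1760) = 1/(-1760 + √3320231/19)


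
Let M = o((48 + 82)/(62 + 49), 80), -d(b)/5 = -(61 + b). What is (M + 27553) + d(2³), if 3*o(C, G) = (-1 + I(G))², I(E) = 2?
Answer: 83695/3 ≈ 27898.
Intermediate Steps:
d(b) = 305 + 5*b (d(b) = -(-5)*(61 + b) = -5*(-61 - b) = 305 + 5*b)
o(C, G) = ⅓ (o(C, G) = (-1 + 2)²/3 = (⅓)*1² = (⅓)*1 = ⅓)
M = ⅓ ≈ 0.33333
(M + 27553) + d(2³) = (⅓ + 27553) + (305 + 5*2³) = 82660/3 + (305 + 5*8) = 82660/3 + (305 + 40) = 82660/3 + 345 = 83695/3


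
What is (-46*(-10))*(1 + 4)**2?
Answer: 11500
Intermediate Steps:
(-46*(-10))*(1 + 4)**2 = 460*5**2 = 460*25 = 11500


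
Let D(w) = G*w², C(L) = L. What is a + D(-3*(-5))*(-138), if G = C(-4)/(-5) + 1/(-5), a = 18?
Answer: -18612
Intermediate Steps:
G = ⅗ (G = -4/(-5) + 1/(-5) = -4*(-⅕) + 1*(-⅕) = ⅘ - ⅕ = ⅗ ≈ 0.60000)
D(w) = 3*w²/5
a + D(-3*(-5))*(-138) = 18 + (3*(-3*(-5))²/5)*(-138) = 18 + ((⅗)*15²)*(-138) = 18 + ((⅗)*225)*(-138) = 18 + 135*(-138) = 18 - 18630 = -18612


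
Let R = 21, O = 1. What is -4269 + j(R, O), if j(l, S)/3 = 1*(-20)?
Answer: -4329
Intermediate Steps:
j(l, S) = -60 (j(l, S) = 3*(1*(-20)) = 3*(-20) = -60)
-4269 + j(R, O) = -4269 - 60 = -4329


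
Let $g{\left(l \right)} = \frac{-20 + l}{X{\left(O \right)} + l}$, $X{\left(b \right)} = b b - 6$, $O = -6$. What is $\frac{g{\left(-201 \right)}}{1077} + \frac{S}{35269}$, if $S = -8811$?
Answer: $- \frac{1614900988}{6495385923} \approx -0.24862$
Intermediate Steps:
$X{\left(b \right)} = -6 + b^{2}$ ($X{\left(b \right)} = b^{2} - 6 = -6 + b^{2}$)
$g{\left(l \right)} = \frac{-20 + l}{30 + l}$ ($g{\left(l \right)} = \frac{-20 + l}{\left(-6 + \left(-6\right)^{2}\right) + l} = \frac{-20 + l}{\left(-6 + 36\right) + l} = \frac{-20 + l}{30 + l}$)
$\frac{g{\left(-201 \right)}}{1077} + \frac{S}{35269} = \frac{\frac{1}{30 - 201} \left(-20 - 201\right)}{1077} - \frac{8811}{35269} = \frac{1}{-171} \left(-221\right) \frac{1}{1077} - \frac{8811}{35269} = \left(- \frac{1}{171}\right) \left(-221\right) \frac{1}{1077} - \frac{8811}{35269} = \frac{221}{171} \cdot \frac{1}{1077} - \frac{8811}{35269} = \frac{221}{184167} - \frac{8811}{35269} = - \frac{1614900988}{6495385923}$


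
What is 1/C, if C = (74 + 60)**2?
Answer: 1/17956 ≈ 5.5692e-5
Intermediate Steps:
C = 17956 (C = 134**2 = 17956)
1/C = 1/17956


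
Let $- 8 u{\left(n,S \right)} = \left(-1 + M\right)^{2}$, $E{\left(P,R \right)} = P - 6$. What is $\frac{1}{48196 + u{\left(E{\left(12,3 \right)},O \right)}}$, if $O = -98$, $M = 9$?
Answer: $\frac{1}{48188} \approx 2.0752 \cdot 10^{-5}$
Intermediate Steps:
$E{\left(P,R \right)} = -6 + P$
$u{\left(n,S \right)} = -8$ ($u{\left(n,S \right)} = - \frac{\left(-1 + 9\right)^{2}}{8} = - \frac{8^{2}}{8} = \left(- \frac{1}{8}\right) 64 = -8$)
$\frac{1}{48196 + u{\left(E{\left(12,3 \right)},O \right)}} = \frac{1}{48196 - 8} = \frac{1}{48188}$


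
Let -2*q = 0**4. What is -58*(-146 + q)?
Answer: 8468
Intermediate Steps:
q = 0 (q = -1/2*0**4 = -1/2*0 = 0)
-58*(-146 + q) = -58*(-146 + 0) = -58*(-146) = 8468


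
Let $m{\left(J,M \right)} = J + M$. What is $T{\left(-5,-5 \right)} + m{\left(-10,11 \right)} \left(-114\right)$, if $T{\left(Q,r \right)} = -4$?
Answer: $-118$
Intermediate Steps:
$T{\left(-5,-5 \right)} + m{\left(-10,11 \right)} \left(-114\right) = -4 + \left(-10 + 11\right) \left(-114\right) = -4 + 1 \left(-114\right) = -4 - 114 = -118$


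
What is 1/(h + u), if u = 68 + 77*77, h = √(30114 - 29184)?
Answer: 1999/11987693 - √930/35963079 ≈ 0.00016591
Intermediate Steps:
h = √930 ≈ 30.496
u = 5997 (u = 68 + 5929 = 5997)
1/(h + u) = 1/(√930 + 5997) = 1/(5997 + √930)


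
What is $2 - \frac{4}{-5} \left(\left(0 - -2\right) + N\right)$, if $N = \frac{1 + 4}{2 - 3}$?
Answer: $- \frac{24}{5} \approx -4.8$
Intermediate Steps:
$N = -5$ ($N = \frac{5}{-1} = 5 \left(-1\right) = -5$)
$2 - \frac{4}{-5} \left(\left(0 - -2\right) + N\right) = 2 - \frac{4}{-5} \left(\left(0 - -2\right) - 5\right) = 2 \left(-4\right) \left(- \frac{1}{5}\right) \left(\left(0 + 2\right) - 5\right) = 2 \frac{4 \left(2 - 5\right)}{5} = 2 \cdot \frac{4}{5} \left(-3\right) = 2 \left(- \frac{12}{5}\right) = - \frac{24}{5}$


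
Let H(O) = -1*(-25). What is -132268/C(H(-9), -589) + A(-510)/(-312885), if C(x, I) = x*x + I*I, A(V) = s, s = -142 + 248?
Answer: -20710756528/54370965105 ≈ -0.38092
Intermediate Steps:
s = 106
H(O) = 25
A(V) = 106
C(x, I) = I² + x² (C(x, I) = x² + I² = I² + x²)
-132268/C(H(-9), -589) + A(-510)/(-312885) = -132268/((-589)² + 25²) + 106/(-312885) = -132268/(346921 + 625) + 106*(-1/312885) = -132268/347546 - 106/312885 = -132268*1/347546 - 106/312885 = -66134/173773 - 106/312885 = -20710756528/54370965105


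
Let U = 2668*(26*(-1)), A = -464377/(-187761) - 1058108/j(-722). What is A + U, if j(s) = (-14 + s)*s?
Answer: -1730280707715055/24943673328 ≈ -69368.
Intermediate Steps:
j(s) = s*(-14 + s)
A = 12023701649/24943673328 (A = -464377/(-187761) - 1058108*(-1/(722*(-14 - 722))) = -464377*(-1/187761) - 1058108/((-722*(-736))) = 464377/187761 - 1058108/531392 = 464377/187761 - 1058108*1/531392 = 464377/187761 - 264527/132848 = 12023701649/24943673328 ≈ 0.48203)
U = -69368 (U = 2668*(-26) = -69368)
A + U = 12023701649/24943673328 - 69368 = -1730280707715055/24943673328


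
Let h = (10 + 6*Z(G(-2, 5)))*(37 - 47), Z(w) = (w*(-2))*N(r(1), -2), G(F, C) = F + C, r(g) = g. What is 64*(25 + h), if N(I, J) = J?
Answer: -50880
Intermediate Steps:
G(F, C) = C + F
Z(w) = 4*w (Z(w) = (w*(-2))*(-2) = -2*w*(-2) = 4*w)
h = -820 (h = (10 + 6*(4*(5 - 2)))*(37 - 47) = (10 + 6*(4*3))*(-10) = (10 + 6*12)*(-10) = (10 + 72)*(-10) = 82*(-10) = -820)
64*(25 + h) = 64*(25 - 820) = 64*(-795) = -50880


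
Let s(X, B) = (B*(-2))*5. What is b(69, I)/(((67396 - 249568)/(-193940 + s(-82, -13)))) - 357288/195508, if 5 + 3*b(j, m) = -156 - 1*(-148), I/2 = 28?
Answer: -85981484981/13356031266 ≈ -6.4377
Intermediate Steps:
I = 56 (I = 2*28 = 56)
b(j, m) = -13/3 (b(j, m) = -5/3 + (-156 - 1*(-148))/3 = -5/3 + (-156 + 148)/3 = -5/3 + (1/3)*(-8) = -5/3 - 8/3 = -13/3)
s(X, B) = -10*B (s(X, B) = -2*B*5 = -10*B)
b(69, I)/(((67396 - 249568)/(-193940 + s(-82, -13)))) - 357288/195508 = -13*(-193940 - 10*(-13))/(67396 - 249568)/3 - 357288/195508 = -13/(3*((-182172/(-193940 + 130)))) - 357288*1/195508 = -13/(3*((-182172/(-193810)))) - 89322/48877 = -13/(3*((-182172*(-1/193810)))) - 89322/48877 = -13/(3*91086/96905) - 89322/48877 = -13/3*96905/91086 - 89322/48877 = -1259765/273258 - 89322/48877 = -85981484981/13356031266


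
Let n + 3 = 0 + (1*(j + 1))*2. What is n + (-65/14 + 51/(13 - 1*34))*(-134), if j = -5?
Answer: 6556/7 ≈ 936.57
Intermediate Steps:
n = -11 (n = -3 + (0 + (1*(-5 + 1))*2) = -3 + (0 + (1*(-4))*2) = -3 + (0 - 4*2) = -3 + (0 - 8) = -3 - 8 = -11)
n + (-65/14 + 51/(13 - 1*34))*(-134) = -11 + (-65/14 + 51/(13 - 1*34))*(-134) = -11 + (-65*1/14 + 51/(13 - 34))*(-134) = -11 + (-65/14 + 51/(-21))*(-134) = -11 + (-65/14 + 51*(-1/21))*(-134) = -11 + (-65/14 - 17/7)*(-134) = -11 - 99/14*(-134) = -11 + 6633/7 = 6556/7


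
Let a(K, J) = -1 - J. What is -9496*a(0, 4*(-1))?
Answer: -28488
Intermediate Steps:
-9496*a(0, 4*(-1)) = -9496*(-1 - 4*(-1)) = -9496*(-1 - 1*(-4)) = -9496*(-1 + 4) = -9496*3 = -28488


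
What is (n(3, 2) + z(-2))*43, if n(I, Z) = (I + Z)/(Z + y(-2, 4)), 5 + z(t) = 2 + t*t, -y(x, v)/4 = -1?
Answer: 473/6 ≈ 78.833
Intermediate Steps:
y(x, v) = 4 (y(x, v) = -4*(-1) = 4)
z(t) = -3 + t² (z(t) = -5 + (2 + t*t) = -5 + (2 + t²) = -3 + t²)
n(I, Z) = (I + Z)/(4 + Z) (n(I, Z) = (I + Z)/(Z + 4) = (I + Z)/(4 + Z))
(n(3, 2) + z(-2))*43 = ((3 + 2)/(4 + 2) + (-3 + (-2)²))*43 = (5/6 + (-3 + 4))*43 = ((⅙)*5 + 1)*43 = (⅚ + 1)*43 = (11/6)*43 = 473/6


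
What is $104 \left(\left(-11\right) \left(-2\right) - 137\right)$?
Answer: $-11960$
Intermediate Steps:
$104 \left(\left(-11\right) \left(-2\right) - 137\right) = 104 \left(22 - 137\right) = 104 \left(-115\right) = -11960$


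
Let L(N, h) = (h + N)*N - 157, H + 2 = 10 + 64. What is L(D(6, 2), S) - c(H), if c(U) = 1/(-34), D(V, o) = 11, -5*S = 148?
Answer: -61467/170 ≈ -361.57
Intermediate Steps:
S = -148/5 (S = -1/5*148 = -148/5 ≈ -29.600)
H = 72 (H = -2 + (10 + 64) = -2 + 74 = 72)
c(U) = -1/34
L(N, h) = -157 + N*(N + h) (L(N, h) = (N + h)*N - 157 = N*(N + h) - 157 = -157 + N*(N + h))
L(D(6, 2), S) - c(H) = (-157 + 11**2 + 11*(-148/5)) - 1*(-1/34) = (-157 + 121 - 1628/5) + 1/34 = -1808/5 + 1/34 = -61467/170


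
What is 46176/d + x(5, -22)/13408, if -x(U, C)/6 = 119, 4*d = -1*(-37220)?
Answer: 306242019/62380720 ≈ 4.9092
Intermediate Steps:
d = 9305 (d = (-1*(-37220))/4 = (1/4)*37220 = 9305)
x(U, C) = -714 (x(U, C) = -6*119 = -714)
46176/d + x(5, -22)/13408 = 46176/9305 - 714/13408 = 46176*(1/9305) - 714*1/13408 = 46176/9305 - 357/6704 = 306242019/62380720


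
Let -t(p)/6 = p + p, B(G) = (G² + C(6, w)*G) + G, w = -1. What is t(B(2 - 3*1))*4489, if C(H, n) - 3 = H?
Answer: 484812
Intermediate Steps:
C(H, n) = 3 + H
B(G) = G² + 10*G (B(G) = (G² + (3 + 6)*G) + G = (G² + 9*G) + G = G² + 10*G)
t(p) = -12*p (t(p) = -6*(p + p) = -12*p)
t(B(2 - 3*1))*4489 = -12*(2 - 3*1)*(10 + (2 - 3*1))*4489 = -12*(2 - 3)*(10 + (2 - 3))*4489 = -(-12)*(10 - 1)*4489 = -(-12)*9*4489 = -12*(-9)*4489 = 108*4489 = 484812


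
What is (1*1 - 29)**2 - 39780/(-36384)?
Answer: 2380403/3032 ≈ 785.09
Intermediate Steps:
(1*1 - 29)**2 - 39780/(-36384) = (1 - 29)**2 - 39780*(-1/36384) = (-28)**2 + 3315/3032 = 784 + 3315/3032 = 2380403/3032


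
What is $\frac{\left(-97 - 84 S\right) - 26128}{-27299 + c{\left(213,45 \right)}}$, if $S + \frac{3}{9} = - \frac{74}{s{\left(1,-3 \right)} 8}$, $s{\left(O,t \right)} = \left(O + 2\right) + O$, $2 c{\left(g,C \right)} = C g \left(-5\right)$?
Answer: $\frac{104011}{205046} \approx 0.50726$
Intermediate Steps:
$c{\left(g,C \right)} = - \frac{5 C g}{2}$ ($c{\left(g,C \right)} = \frac{C g \left(-5\right)}{2} = \frac{\left(-5\right) C g}{2} = - \frac{5 C g}{2}$)
$s{\left(O,t \right)} = 2 + 2 O$ ($s{\left(O,t \right)} = \left(2 + O\right) + O = 2 + 2 O$)
$S = - \frac{127}{48}$ ($S = - \frac{1}{3} - \frac{74}{\left(2 + 2 \cdot 1\right) 8} = - \frac{1}{3} - \frac{74}{\left(2 + 2\right) 8} = - \frac{1}{3} - \frac{74}{4 \cdot 8} = - \frac{1}{3} - \frac{74}{32} = - \frac{1}{3} - \frac{37}{16} = - \frac{127}{48} \approx -2.6458$)
$\frac{\left(-97 - 84 S\right) - 26128}{-27299 + c{\left(213,45 \right)}} = \frac{\left(-97 - - \frac{889}{4}\right) - 26128}{-27299 - \frac{225}{2} \cdot 213} = \frac{\left(-97 + \frac{889}{4}\right) - 26128}{-27299 - \frac{47925}{2}} = \frac{\frac{501}{4} - 26128}{- \frac{102523}{2}} = \left(- \frac{104011}{4}\right) \left(- \frac{2}{102523}\right) = \frac{104011}{205046}$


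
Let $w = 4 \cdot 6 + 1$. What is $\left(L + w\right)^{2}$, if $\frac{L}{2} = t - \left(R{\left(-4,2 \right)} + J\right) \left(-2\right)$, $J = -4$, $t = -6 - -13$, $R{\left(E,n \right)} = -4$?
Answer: $49$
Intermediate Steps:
$t = 7$ ($t = -6 + 13 = 7$)
$w = 25$ ($w = 24 + 1 = 25$)
$L = -18$ ($L = 2 \left(7 - \left(-4 - 4\right) \left(-2\right)\right) = 2 \left(7 - \left(-8\right) \left(-2\right)\right) = 2 \left(7 - 16\right) = 2 \left(-9\right) = -18$)
$\left(L + w\right)^{2} = \left(-18 + 25\right)^{2} = 7^{2} = 49$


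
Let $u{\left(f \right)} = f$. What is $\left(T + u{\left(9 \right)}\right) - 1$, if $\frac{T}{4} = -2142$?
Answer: $-8560$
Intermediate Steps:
$T = -8568$ ($T = 4 \left(-2142\right) = -8568$)
$\left(T + u{\left(9 \right)}\right) - 1 = \left(-8568 + 9\right) - 1 = -8559 - 1 = -8560$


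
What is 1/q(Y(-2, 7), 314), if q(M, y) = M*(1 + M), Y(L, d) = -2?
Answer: ½ ≈ 0.50000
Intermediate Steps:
1/q(Y(-2, 7), 314) = 1/(-2*(1 - 2)) = 1/(-2*(-1)) = 1/2 = ½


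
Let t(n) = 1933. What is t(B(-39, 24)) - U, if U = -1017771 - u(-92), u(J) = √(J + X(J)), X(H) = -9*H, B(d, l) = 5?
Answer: 1019704 + 4*√46 ≈ 1.0197e+6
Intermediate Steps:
u(J) = 2*√2*√(-J) (u(J) = √(J - 9*J) = √(-8*J) = 2*√2*√(-J))
U = -1017771 - 4*√46 (U = -1017771 - 2*√2*√(-1*(-92)) = -1017771 - 2*√2*√92 = -1017771 - 2*√2*2*√23 = -1017771 - 4*√46 ≈ -1.0178e+6)
t(B(-39, 24)) - U = 1933 - (-1017771 - 4*√46) = 1933 + (1017771 + 4*√46) = 1019704 + 4*√46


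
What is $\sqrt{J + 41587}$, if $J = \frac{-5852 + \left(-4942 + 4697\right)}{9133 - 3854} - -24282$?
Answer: $\frac{\sqrt{1835594632766}}{5279} \approx 256.65$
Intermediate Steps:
$J = \frac{128178581}{5279}$ ($J = \frac{-5852 - 245}{5279} + 24282 = \left(-6097\right) \frac{1}{5279} + 24282 = - \frac{6097}{5279} + 24282 = \frac{128178581}{5279} \approx 24281.0$)
$\sqrt{J + 41587} = \sqrt{\frac{128178581}{5279} + 41587} = \sqrt{\frac{347716354}{5279}} = \frac{\sqrt{1835594632766}}{5279}$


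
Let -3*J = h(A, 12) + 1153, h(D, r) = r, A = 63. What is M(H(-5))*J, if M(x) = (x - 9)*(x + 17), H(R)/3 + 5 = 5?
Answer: 59415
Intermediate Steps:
H(R) = 0 (H(R) = -15 + 3*5 = -15 + 15 = 0)
M(x) = (-9 + x)*(17 + x)
J = -1165/3 (J = -(12 + 1153)/3 = -1/3*1165 = -1165/3 ≈ -388.33)
M(H(-5))*J = (-153 + 0**2 + 8*0)*(-1165/3) = (-153 + 0 + 0)*(-1165/3) = -153*(-1165/3) = 59415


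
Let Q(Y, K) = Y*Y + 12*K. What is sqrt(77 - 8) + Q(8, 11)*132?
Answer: 25872 + sqrt(69) ≈ 25880.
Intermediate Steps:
Q(Y, K) = Y**2 + 12*K
sqrt(77 - 8) + Q(8, 11)*132 = sqrt(77 - 8) + (8**2 + 12*11)*132 = sqrt(69) + (64 + 132)*132 = sqrt(69) + 196*132 = sqrt(69) + 25872 = 25872 + sqrt(69)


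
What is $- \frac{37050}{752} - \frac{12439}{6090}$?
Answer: $- \frac{8392451}{163560} \approx -51.311$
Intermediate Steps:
$- \frac{37050}{752} - \frac{12439}{6090} = \left(-37050\right) \frac{1}{752} - \frac{1777}{870} = - \frac{18525}{376} - \frac{1777}{870} = - \frac{8392451}{163560}$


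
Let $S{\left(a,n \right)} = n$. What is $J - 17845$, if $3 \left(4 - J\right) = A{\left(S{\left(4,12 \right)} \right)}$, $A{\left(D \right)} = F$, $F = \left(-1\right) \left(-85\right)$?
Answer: $- \frac{53608}{3} \approx -17869.0$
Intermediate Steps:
$F = 85$
$A{\left(D \right)} = 85$
$J = - \frac{73}{3}$ ($J = 4 - \frac{85}{3} = - \frac{73}{3} \approx -24.333$)
$J - 17845 = - \frac{73}{3} - 17845 = - \frac{53608}{3}$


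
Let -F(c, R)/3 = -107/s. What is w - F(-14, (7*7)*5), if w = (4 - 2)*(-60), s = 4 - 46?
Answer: -1573/14 ≈ -112.36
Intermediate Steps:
s = -42
w = -120 (w = 2*(-60) = -120)
F(c, R) = -107/14 (F(c, R) = -(-321)/(-42) = -(-321)*(-1)/42 = -3*107/42 = -107/14)
w - F(-14, (7*7)*5) = -120 - 1*(-107/14) = -120 + 107/14 = -1573/14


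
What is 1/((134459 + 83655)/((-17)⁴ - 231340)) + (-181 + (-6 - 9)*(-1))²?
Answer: 6010201565/218114 ≈ 27555.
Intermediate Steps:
1/((134459 + 83655)/((-17)⁴ - 231340)) + (-181 + (-6 - 9)*(-1))² = 1/(218114/(83521 - 231340)) + (-181 - 15*(-1))² = 1/(218114/(-147819)) + (-181 + 15)² = 1/(218114*(-1/147819)) + (-166)² = 1/(-218114/147819) + 27556 = -147819/218114 + 27556 = 6010201565/218114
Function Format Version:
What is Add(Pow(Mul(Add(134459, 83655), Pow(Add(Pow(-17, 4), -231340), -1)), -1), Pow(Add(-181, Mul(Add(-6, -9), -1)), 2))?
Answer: Rational(6010201565, 218114) ≈ 27555.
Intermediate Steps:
Add(Pow(Mul(Add(134459, 83655), Pow(Add(Pow(-17, 4), -231340), -1)), -1), Pow(Add(-181, Mul(Add(-6, -9), -1)), 2)) = Add(Pow(Mul(218114, Pow(Add(83521, -231340), -1)), -1), Pow(Add(-181, Mul(-15, -1)), 2)) = Add(Pow(Mul(218114, Pow(-147819, -1)), -1), Pow(Add(-181, 15), 2)) = Add(Pow(Mul(218114, Rational(-1, 147819)), -1), Pow(-166, 2)) = Add(Pow(Rational(-218114, 147819), -1), 27556) = Add(Rational(-147819, 218114), 27556) = Rational(6010201565, 218114)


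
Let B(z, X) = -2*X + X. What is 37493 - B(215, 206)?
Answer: 37699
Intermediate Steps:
B(z, X) = -X
37493 - B(215, 206) = 37493 - (-1)*206 = 37493 - 1*(-206) = 37493 + 206 = 37699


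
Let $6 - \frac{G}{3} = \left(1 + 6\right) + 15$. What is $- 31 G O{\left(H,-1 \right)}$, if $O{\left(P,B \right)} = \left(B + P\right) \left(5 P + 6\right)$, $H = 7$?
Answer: $366048$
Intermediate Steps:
$O{\left(P,B \right)} = \left(6 + 5 P\right) \left(B + P\right)$ ($O{\left(P,B \right)} = \left(B + P\right) \left(6 + 5 P\right) = \left(6 + 5 P\right) \left(B + P\right)$)
$G = -48$ ($G = 18 - 3 \left(\left(1 + 6\right) + 15\right) = 18 - 3 \left(7 + 15\right) = 18 - 66 = -48$)
$- 31 G O{\left(H,-1 \right)} = \left(-31\right) \left(-48\right) \left(5 \cdot 7^{2} + 6 \left(-1\right) + 6 \cdot 7 + 5 \left(-1\right) 7\right) = 1488 \left(5 \cdot 49 - 6 + 42 - 35\right) = 1488 \left(245 - 6 + 42 - 35\right) = 1488 \cdot 246 = 366048$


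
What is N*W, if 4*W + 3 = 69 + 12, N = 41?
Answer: 1599/2 ≈ 799.50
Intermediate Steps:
W = 39/2 (W = -¾ + (69 + 12)/4 = -¾ + (¼)*81 = -¾ + 81/4 = 39/2 ≈ 19.500)
N*W = 41*(39/2) = 1599/2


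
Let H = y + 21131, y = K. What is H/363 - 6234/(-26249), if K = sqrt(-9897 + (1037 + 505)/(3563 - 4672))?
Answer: 50630051/866217 + I*sqrt(12173842335)/402567 ≈ 58.45 + 0.27408*I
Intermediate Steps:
K = I*sqrt(12173842335)/1109 (K = sqrt(-9897 + 1542/(-1109)) = sqrt(-9897 + 1542*(-1/1109)) = sqrt(-9897 - 1542/1109) = sqrt(-10977315/1109) = I*sqrt(12173842335)/1109 ≈ 99.491*I)
y = I*sqrt(12173842335)/1109 ≈ 99.491*I
H = 21131 + I*sqrt(12173842335)/1109 (H = I*sqrt(12173842335)/1109 + 21131 = 21131 + I*sqrt(12173842335)/1109 ≈ 21131.0 + 99.491*I)
H/363 - 6234/(-26249) = (21131 + I*sqrt(12173842335)/1109)/363 - 6234/(-26249) = (21131 + I*sqrt(12173842335)/1109)*(1/363) - 6234*(-1/26249) = (1921/33 + I*sqrt(12173842335)/402567) + 6234/26249 = 50630051/866217 + I*sqrt(12173842335)/402567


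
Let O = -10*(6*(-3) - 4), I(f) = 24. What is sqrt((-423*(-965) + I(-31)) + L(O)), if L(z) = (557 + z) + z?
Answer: 8*sqrt(6394) ≈ 639.70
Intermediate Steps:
O = 220 (O = -10*(-18 - 4) = -10*(-22) = 220)
L(z) = 557 + 2*z
sqrt((-423*(-965) + I(-31)) + L(O)) = sqrt((-423*(-965) + 24) + (557 + 2*220)) = sqrt((408195 + 24) + (557 + 440)) = sqrt(408219 + 997) = sqrt(409216) = 8*sqrt(6394)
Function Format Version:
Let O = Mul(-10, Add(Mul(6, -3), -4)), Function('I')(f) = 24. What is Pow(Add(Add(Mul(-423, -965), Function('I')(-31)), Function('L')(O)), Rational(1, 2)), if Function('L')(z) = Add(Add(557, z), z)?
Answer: Mul(8, Pow(6394, Rational(1, 2))) ≈ 639.70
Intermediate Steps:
O = 220 (O = Mul(-10, Add(-18, -4)) = Mul(-10, -22) = 220)
Function('L')(z) = Add(557, Mul(2, z))
Pow(Add(Add(Mul(-423, -965), Function('I')(-31)), Function('L')(O)), Rational(1, 2)) = Pow(Add(Add(Mul(-423, -965), 24), Add(557, Mul(2, 220))), Rational(1, 2)) = Pow(Add(Add(408195, 24), Add(557, 440)), Rational(1, 2)) = Pow(Add(408219, 997), Rational(1, 2)) = Pow(409216, Rational(1, 2)) = Mul(8, Pow(6394, Rational(1, 2)))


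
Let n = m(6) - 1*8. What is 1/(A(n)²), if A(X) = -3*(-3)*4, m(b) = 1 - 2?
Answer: 1/1296 ≈ 0.00077160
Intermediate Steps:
m(b) = -1
n = -9 (n = -1 - 1*8 = -1 - 8 = -9)
A(X) = 36 (A(X) = 9*4 = 36)
1/(A(n)²) = 1/(36²) = 1/1296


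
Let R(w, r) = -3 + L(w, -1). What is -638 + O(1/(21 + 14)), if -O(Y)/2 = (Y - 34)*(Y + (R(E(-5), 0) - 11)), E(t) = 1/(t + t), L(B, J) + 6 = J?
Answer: -2527002/1225 ≈ -2062.9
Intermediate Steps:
L(B, J) = -6 + J
E(t) = 1/(2*t)
R(w, r) = -10 (R(w, r) = -3 + (-6 - 1) = -3 - 7 = -10)
O(Y) = -2*(-34 + Y)*(-21 + Y) (O(Y) = -2*(Y - 34)*(Y + (-10 - 11)) = -2*(-34 + Y)*(Y - 21) = -2*(-34 + Y)*(-21 + Y))
-638 + O(1/(21 + 14)) = -638 + (-1428 - 2/(21 + 14)² + 110/(21 + 14)) = -638 + (-1428 - 2*(1/35)² + 110/35) = -638 + (-1428 - 2*(1/35)² + 110*(1/35)) = -638 + (-1428 - 2*1/1225 + 22/7) = -638 + (-1428 - 2/1225 + 22/7) = -638 - 1745452/1225 = -2527002/1225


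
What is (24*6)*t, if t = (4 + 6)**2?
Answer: 14400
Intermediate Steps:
t = 100 (t = 10**2 = 100)
(24*6)*t = (24*6)*100 = 144*100 = 14400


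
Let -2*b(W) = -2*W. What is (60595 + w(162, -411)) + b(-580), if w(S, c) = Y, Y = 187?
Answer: 60202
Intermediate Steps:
w(S, c) = 187
b(W) = W (b(W) = -(-1)*W = W)
(60595 + w(162, -411)) + b(-580) = (60595 + 187) - 580 = 60782 - 580 = 60202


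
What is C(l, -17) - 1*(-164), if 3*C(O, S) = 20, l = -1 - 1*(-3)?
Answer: 512/3 ≈ 170.67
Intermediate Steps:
l = 2 (l = -1 + 3 = 2)
C(O, S) = 20/3 (C(O, S) = (1/3)*20 = 20/3)
C(l, -17) - 1*(-164) = 20/3 - 1*(-164) = 20/3 + 164 = 512/3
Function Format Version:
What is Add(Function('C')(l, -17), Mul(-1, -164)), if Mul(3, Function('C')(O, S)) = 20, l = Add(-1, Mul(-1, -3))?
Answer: Rational(512, 3) ≈ 170.67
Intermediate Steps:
l = 2 (l = Add(-1, 3) = 2)
Function('C')(O, S) = Rational(20, 3) (Function('C')(O, S) = Mul(Rational(1, 3), 20) = Rational(20, 3))
Add(Function('C')(l, -17), Mul(-1, -164)) = Add(Rational(20, 3), Mul(-1, -164)) = Add(Rational(20, 3), 164) = Rational(512, 3)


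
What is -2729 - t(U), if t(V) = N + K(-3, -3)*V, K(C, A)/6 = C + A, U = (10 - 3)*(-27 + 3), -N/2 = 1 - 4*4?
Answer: -8807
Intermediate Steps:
N = 30 (N = -2*(1 - 4*4) = -2*(1 - 16) = -2*(-15) = 30)
U = -168 (U = 7*(-24) = -168)
K(C, A) = 6*A + 6*C (K(C, A) = 6*(C + A) = 6*(A + C) = 6*A + 6*C)
t(V) = 30 - 36*V (t(V) = 30 + (6*(-3) + 6*(-3))*V = 30 + (-18 - 18)*V = 30 - 36*V)
-2729 - t(U) = -2729 - (30 - 36*(-168)) = -2729 - (30 + 6048) = -2729 - 1*6078 = -2729 - 6078 = -8807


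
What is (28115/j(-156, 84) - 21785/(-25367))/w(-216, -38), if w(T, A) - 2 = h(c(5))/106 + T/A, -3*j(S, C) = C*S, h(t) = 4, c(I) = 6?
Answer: 814008535595/861604563456 ≈ 0.94476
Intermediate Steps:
j(S, C) = -C*S/3
w(T, A) = 108/53 + T/A (w(T, A) = 2 + (4/106 + T/A) = 2 + (4*(1/106) + T/A) = 2 + (2/53 + T/A) = 108/53 + T/A)
(28115/j(-156, 84) - 21785/(-25367))/w(-216, -38) = (28115/((-⅓*84*(-156))) - 21785/(-25367))/(108/53 - 216/(-38)) = (28115/4368 - 21785*(-1/25367))/(108/53 - 216*(-1/38)) = (28115*(1/4368) + 21785/25367)/(108/53 + 108/19) = (28115/4368 + 21785/25367)/(7776/1007) = (808350085/110803056)*(1007/7776) = 814008535595/861604563456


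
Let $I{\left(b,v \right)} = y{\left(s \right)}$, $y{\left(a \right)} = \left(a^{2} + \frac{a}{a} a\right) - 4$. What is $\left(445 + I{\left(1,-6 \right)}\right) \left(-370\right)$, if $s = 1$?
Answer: $-163910$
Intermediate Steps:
$y{\left(a \right)} = -4 + a + a^{2}$ ($y{\left(a \right)} = \left(a^{2} + 1 a\right) - 4 = \left(a^{2} + a\right) - 4 = \left(a + a^{2}\right) - 4 = -4 + a + a^{2}$)
$I{\left(b,v \right)} = -2$ ($I{\left(b,v \right)} = -4 + 1 + 1^{2} = -4 + 1 + 1 = -2$)
$\left(445 + I{\left(1,-6 \right)}\right) \left(-370\right) = \left(445 - 2\right) \left(-370\right) = 443 \left(-370\right) = -163910$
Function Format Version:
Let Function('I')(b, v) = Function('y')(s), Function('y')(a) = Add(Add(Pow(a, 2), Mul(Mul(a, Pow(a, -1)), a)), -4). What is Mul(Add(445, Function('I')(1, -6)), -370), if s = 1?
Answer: -163910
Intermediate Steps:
Function('y')(a) = Add(-4, a, Pow(a, 2)) (Function('y')(a) = Add(Add(Pow(a, 2), Mul(1, a)), -4) = Add(Add(Pow(a, 2), a), -4) = Add(Add(a, Pow(a, 2)), -4) = Add(-4, a, Pow(a, 2)))
Function('I')(b, v) = -2 (Function('I')(b, v) = Add(-4, 1, Pow(1, 2)) = Add(-4, 1, 1) = -2)
Mul(Add(445, Function('I')(1, -6)), -370) = Mul(Add(445, -2), -370) = Mul(443, -370) = -163910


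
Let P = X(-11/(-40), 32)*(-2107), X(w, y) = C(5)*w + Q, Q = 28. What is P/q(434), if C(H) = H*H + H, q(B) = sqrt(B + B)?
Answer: -43645*sqrt(217)/248 ≈ -2592.5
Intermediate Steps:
q(B) = sqrt(2)*sqrt(B) (q(B) = sqrt(2*B) = sqrt(2)*sqrt(B))
C(H) = H + H**2 (C(H) = H**2 + H = H + H**2)
X(w, y) = 28 + 30*w (X(w, y) = (5*(1 + 5))*w + 28 = (5*6)*w + 28 = 30*w + 28 = 28 + 30*w)
P = -305515/4 (P = (28 + 30*(-11/(-40)))*(-2107) = (28 + 30*(-11*(-1/40)))*(-2107) = (28 + 30*(11/40))*(-2107) = (28 + 33/4)*(-2107) = (145/4)*(-2107) = -305515/4 ≈ -76379.)
P/q(434) = -305515*sqrt(217)/434/4 = -43645*sqrt(217)/248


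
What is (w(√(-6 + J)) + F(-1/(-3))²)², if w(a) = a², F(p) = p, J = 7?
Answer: 100/81 ≈ 1.2346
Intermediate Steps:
(w(√(-6 + J)) + F(-1/(-3))²)² = ((√(-6 + 7))² + (-1/(-3))²)² = ((√1)² + (-1*(-⅓))²)² = (1² + (⅓)²)² = (1 + ⅑)² = (10/9)² = 100/81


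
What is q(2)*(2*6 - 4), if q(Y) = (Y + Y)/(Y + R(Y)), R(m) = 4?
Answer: 16/3 ≈ 5.3333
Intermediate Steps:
q(Y) = 2*Y/(4 + Y) (q(Y) = (Y + Y)/(Y + 4) = (2*Y)/(4 + Y) = 2*Y/(4 + Y))
q(2)*(2*6 - 4) = (2*2/(4 + 2))*(2*6 - 4) = (2*2/6)*(12 - 4) = (2*2*(⅙))*8 = (⅔)*8 = 16/3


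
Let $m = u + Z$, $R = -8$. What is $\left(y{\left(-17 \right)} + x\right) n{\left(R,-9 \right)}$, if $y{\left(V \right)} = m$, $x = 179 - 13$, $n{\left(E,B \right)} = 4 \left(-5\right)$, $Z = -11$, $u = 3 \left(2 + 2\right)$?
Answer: $-3340$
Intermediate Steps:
$u = 12$ ($u = 3 \cdot 4 = 12$)
$n{\left(E,B \right)} = -20$
$x = 166$ ($x = 179 - 13 = 166$)
$m = 1$ ($m = 12 - 11 = 1$)
$y{\left(V \right)} = 1$
$\left(y{\left(-17 \right)} + x\right) n{\left(R,-9 \right)} = \left(1 + 166\right) \left(-20\right) = 167 \left(-20\right) = -3340$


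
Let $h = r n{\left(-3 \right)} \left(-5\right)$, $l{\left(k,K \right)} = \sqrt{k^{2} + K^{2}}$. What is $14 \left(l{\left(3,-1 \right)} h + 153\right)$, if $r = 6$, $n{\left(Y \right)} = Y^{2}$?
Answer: $2142 - 3780 \sqrt{10} \approx -9811.4$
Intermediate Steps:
$l{\left(k,K \right)} = \sqrt{K^{2} + k^{2}}$
$h = -270$ ($h = 6 \left(-3\right)^{2} \left(-5\right) = 6 \cdot 9 \left(-5\right) = 54 \left(-5\right) = -270$)
$14 \left(l{\left(3,-1 \right)} h + 153\right) = 14 \left(\sqrt{\left(-1\right)^{2} + 3^{2}} \left(-270\right) + 153\right) = 14 \left(\sqrt{1 + 9} \left(-270\right) + 153\right) = 14 \left(\sqrt{10} \left(-270\right) + 153\right) = 14 \left(- 270 \sqrt{10} + 153\right) = 14 \left(153 - 270 \sqrt{10}\right) = 2142 - 3780 \sqrt{10}$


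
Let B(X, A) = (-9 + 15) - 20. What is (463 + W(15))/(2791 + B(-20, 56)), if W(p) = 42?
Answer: 505/2777 ≈ 0.18185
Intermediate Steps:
B(X, A) = -14 (B(X, A) = 6 - 20 = -14)
(463 + W(15))/(2791 + B(-20, 56)) = (463 + 42)/(2791 - 14) = 505/2777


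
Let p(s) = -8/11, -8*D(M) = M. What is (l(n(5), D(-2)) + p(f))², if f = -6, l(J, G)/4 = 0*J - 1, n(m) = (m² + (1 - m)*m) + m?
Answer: 2704/121 ≈ 22.347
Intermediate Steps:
D(M) = -M/8
n(m) = m + m² + m*(1 - m) (n(m) = (m² + m*(1 - m)) + m = m + m² + m*(1 - m))
l(J, G) = -4 (l(J, G) = 4*(0*J - 1) = 4*(0 - 1) = 4*(-1) = -4)
p(s) = -8/11 (p(s) = -8*1/11 = -8/11)
(l(n(5), D(-2)) + p(f))² = (-4 - 8/11)² = (-52/11)² = 2704/121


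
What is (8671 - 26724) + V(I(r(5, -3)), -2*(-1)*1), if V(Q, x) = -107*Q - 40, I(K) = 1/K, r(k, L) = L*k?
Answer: -271288/15 ≈ -18086.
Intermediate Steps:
V(Q, x) = -40 - 107*Q
(8671 - 26724) + V(I(r(5, -3)), -2*(-1)*1) = (8671 - 26724) + (-40 - 107/((-3*5))) = -18053 + (-40 - 107/(-15)) = -18053 + (-40 - 107*(-1/15)) = -18053 + (-40 + 107/15) = -18053 - 493/15 = -271288/15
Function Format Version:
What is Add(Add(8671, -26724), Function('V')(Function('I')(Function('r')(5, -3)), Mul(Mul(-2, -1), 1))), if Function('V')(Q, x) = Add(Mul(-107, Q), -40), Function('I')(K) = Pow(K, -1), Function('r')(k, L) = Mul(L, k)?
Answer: Rational(-271288, 15) ≈ -18086.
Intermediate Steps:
Function('V')(Q, x) = Add(-40, Mul(-107, Q))
Add(Add(8671, -26724), Function('V')(Function('I')(Function('r')(5, -3)), Mul(Mul(-2, -1), 1))) = Add(Add(8671, -26724), Add(-40, Mul(-107, Pow(Mul(-3, 5), -1)))) = Add(-18053, Add(-40, Mul(-107, Pow(-15, -1)))) = Add(-18053, Add(-40, Mul(-107, Rational(-1, 15)))) = Add(-18053, Add(-40, Rational(107, 15))) = Add(-18053, Rational(-493, 15)) = Rational(-271288, 15)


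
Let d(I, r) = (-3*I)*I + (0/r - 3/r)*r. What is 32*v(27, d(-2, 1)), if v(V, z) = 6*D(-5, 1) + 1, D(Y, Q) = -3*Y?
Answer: 2912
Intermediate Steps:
d(I, r) = -3 - 3*I² (d(I, r) = -3*I² + (0 - 3/r)*r = -3*I² + (-3/r)*r = -3*I² - 3 = -3 - 3*I²)
v(V, z) = 91 (v(V, z) = 6*(-3*(-5)) + 1 = 6*15 + 1 = 90 + 1 = 91)
32*v(27, d(-2, 1)) = 32*91 = 2912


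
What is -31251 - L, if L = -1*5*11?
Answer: -31196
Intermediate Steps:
L = -55 (L = -5*11 = -55)
-31251 - L = -31251 - 1*(-55) = -31251 + 55 = -31196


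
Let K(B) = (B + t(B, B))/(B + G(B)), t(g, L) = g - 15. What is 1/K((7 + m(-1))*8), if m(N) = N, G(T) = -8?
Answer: 40/81 ≈ 0.49383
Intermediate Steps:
t(g, L) = -15 + g
K(B) = (-15 + 2*B)/(-8 + B) (K(B) = (B + (-15 + B))/(B - 8) = (-15 + 2*B)/(-8 + B))
1/K((7 + m(-1))*8) = 1/((-15 + 2*((7 - 1)*8))/(-8 + (7 - 1)*8)) = 1/((-15 + 2*(6*8))/(-8 + 6*8)) = 1/((-15 + 2*48)/(-8 + 48)) = 1/((-15 + 96)/40) = 1/((1/40)*81) = 1/(81/40) = 40/81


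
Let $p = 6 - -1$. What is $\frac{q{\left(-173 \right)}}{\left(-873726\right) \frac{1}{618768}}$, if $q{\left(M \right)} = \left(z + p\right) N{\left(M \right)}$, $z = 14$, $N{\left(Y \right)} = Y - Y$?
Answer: $0$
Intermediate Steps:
$N{\left(Y \right)} = 0$
$p = 7$ ($p = 6 + 1 = 7$)
$q{\left(M \right)} = 0$ ($q{\left(M \right)} = \left(14 + 7\right) 0 = 21 \cdot 0 = 0$)
$\frac{q{\left(-173 \right)}}{\left(-873726\right) \frac{1}{618768}} = \frac{0}{\left(-873726\right) \frac{1}{618768}} = \frac{0}{- \frac{145621}{103128}} = 0 \left(- \frac{103128}{145621}\right) = 0$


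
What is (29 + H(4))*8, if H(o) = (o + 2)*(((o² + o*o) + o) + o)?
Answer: 2152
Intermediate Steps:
H(o) = (2 + o)*(2*o + 2*o²) (H(o) = (2 + o)*(((o² + o²) + o) + o) = (2 + o)*((2*o² + o) + o) = (2 + o)*((o + 2*o²) + o) = (2 + o)*(2*o + 2*o²))
(29 + H(4))*8 = (29 + 2*4*(2 + 4² + 3*4))*8 = (29 + 2*4*(2 + 16 + 12))*8 = (29 + 2*4*30)*8 = (29 + 240)*8 = 269*8 = 2152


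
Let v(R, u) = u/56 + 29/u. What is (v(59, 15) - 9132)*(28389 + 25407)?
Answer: -34380265973/70 ≈ -4.9115e+8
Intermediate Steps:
v(R, u) = 29/u + u/56 (v(R, u) = u*(1/56) + 29/u = u/56 + 29/u = 29/u + u/56)
(v(59, 15) - 9132)*(28389 + 25407) = ((29/15 + (1/56)*15) - 9132)*(28389 + 25407) = ((29*(1/15) + 15/56) - 9132)*53796 = ((29/15 + 15/56) - 9132)*53796 = (1849/840 - 9132)*53796 = -7669031/840*53796 = -34380265973/70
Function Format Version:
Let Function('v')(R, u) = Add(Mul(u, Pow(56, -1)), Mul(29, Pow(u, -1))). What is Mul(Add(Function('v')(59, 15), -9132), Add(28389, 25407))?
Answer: Rational(-34380265973, 70) ≈ -4.9115e+8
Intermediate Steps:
Function('v')(R, u) = Add(Mul(29, Pow(u, -1)), Mul(Rational(1, 56), u)) (Function('v')(R, u) = Add(Mul(u, Rational(1, 56)), Mul(29, Pow(u, -1))) = Add(Mul(Rational(1, 56), u), Mul(29, Pow(u, -1))) = Add(Mul(29, Pow(u, -1)), Mul(Rational(1, 56), u)))
Mul(Add(Function('v')(59, 15), -9132), Add(28389, 25407)) = Mul(Add(Add(Mul(29, Pow(15, -1)), Mul(Rational(1, 56), 15)), -9132), Add(28389, 25407)) = Mul(Add(Add(Mul(29, Rational(1, 15)), Rational(15, 56)), -9132), 53796) = Mul(Add(Add(Rational(29, 15), Rational(15, 56)), -9132), 53796) = Mul(Add(Rational(1849, 840), -9132), 53796) = Mul(Rational(-7669031, 840), 53796) = Rational(-34380265973, 70)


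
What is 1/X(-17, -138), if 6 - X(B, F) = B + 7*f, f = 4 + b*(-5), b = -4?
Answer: -1/145 ≈ -0.0068966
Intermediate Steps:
f = 24 (f = 4 - 4*(-5) = 4 + 20 = 24)
X(B, F) = -162 - B (X(B, F) = 6 - (B + 7*24) = 6 - (B + 168) = 6 - (168 + B) = 6 + (-168 - B) = -162 - B)
1/X(-17, -138) = 1/(-162 - 1*(-17)) = 1/(-162 + 17) = 1/(-145) = -1/145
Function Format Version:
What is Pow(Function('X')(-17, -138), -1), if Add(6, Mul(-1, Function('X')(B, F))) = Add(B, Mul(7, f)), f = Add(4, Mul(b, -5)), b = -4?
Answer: Rational(-1, 145) ≈ -0.0068966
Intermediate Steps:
f = 24 (f = Add(4, Mul(-4, -5)) = Add(4, 20) = 24)
Function('X')(B, F) = Add(-162, Mul(-1, B)) (Function('X')(B, F) = Add(6, Mul(-1, Add(B, Mul(7, 24)))) = Add(6, Mul(-1, Add(B, 168))) = Add(6, Mul(-1, Add(168, B))) = Add(6, Add(-168, Mul(-1, B))) = Add(-162, Mul(-1, B)))
Pow(Function('X')(-17, -138), -1) = Pow(Add(-162, Mul(-1, -17)), -1) = Pow(Add(-162, 17), -1) = Pow(-145, -1) = Rational(-1, 145)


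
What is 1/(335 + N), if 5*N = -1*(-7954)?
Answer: 5/9629 ≈ 0.00051926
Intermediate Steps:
N = 7954/5 (N = (-1*(-7954))/5 = (⅕)*7954 = 7954/5 ≈ 1590.8)
1/(335 + N) = 1/(335 + 7954/5) = 1/(9629/5) = 5/9629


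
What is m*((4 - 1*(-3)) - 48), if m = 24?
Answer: -984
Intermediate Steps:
m*((4 - 1*(-3)) - 48) = 24*((4 - 1*(-3)) - 48) = 24*((4 + 3) - 48) = 24*(7 - 48) = 24*(-41) = -984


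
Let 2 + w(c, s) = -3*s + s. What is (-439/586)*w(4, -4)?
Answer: -1317/293 ≈ -4.4949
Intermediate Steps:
w(c, s) = -2 - 2*s (w(c, s) = -2 + (-3*s + s) = -2 - 2*s)
(-439/586)*w(4, -4) = (-439/586)*(-2 - 2*(-4)) = (-439*1/586)*(-2 + 8) = -439/586*6 = -1317/293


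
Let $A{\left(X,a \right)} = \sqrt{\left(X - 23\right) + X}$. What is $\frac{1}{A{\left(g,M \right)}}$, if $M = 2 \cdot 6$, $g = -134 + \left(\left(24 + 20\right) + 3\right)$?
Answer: $- \frac{i \sqrt{197}}{197} \approx - 0.071247 i$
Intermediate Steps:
$g = -87$ ($g = -134 + \left(44 + 3\right) = -134 + 47 = -87$)
$M = 12$
$A{\left(X,a \right)} = \sqrt{-23 + 2 X}$ ($A{\left(X,a \right)} = \sqrt{\left(-23 + X\right) + X} = \sqrt{-23 + 2 X}$)
$\frac{1}{A{\left(g,M \right)}} = \frac{1}{\sqrt{-23 + 2 \left(-87\right)}} = \frac{1}{\sqrt{-23 - 174}} = \frac{1}{\sqrt{-197}} = \frac{1}{i \sqrt{197}} = - \frac{i \sqrt{197}}{197}$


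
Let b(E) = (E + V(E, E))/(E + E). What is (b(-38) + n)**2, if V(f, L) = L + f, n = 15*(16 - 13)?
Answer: 8649/4 ≈ 2162.3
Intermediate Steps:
n = 45 (n = 15*3 = 45)
b(E) = 3/2 (b(E) = (E + (E + E))/(E + E) = (E + 2*E)/((2*E)) = (3*E)*(1/(2*E)) = 3/2)
(b(-38) + n)**2 = (3/2 + 45)**2 = (93/2)**2 = 8649/4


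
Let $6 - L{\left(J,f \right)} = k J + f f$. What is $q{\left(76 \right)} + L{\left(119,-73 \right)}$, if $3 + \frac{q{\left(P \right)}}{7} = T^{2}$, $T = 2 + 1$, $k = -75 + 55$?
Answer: $-2901$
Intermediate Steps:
$k = -20$
$T = 3$
$L{\left(J,f \right)} = 6 - f^{2} + 20 J$ ($L{\left(J,f \right)} = 6 - \left(- 20 J + f f\right) = 6 - \left(- 20 J + f^{2}\right) = 6 - \left(f^{2} - 20 J\right) = 6 + \left(- f^{2} + 20 J\right) = 6 - f^{2} + 20 J$)
$q{\left(P \right)} = 42$ ($q{\left(P \right)} = -21 + 7 \cdot 3^{2} = -21 + 7 \cdot 9 = -21 + 63 = 42$)
$q{\left(76 \right)} + L{\left(119,-73 \right)} = 42 + \left(6 - \left(-73\right)^{2} + 20 \cdot 119\right) = 42 + \left(6 - 5329 + 2380\right) = 42 - 2943 = -2901$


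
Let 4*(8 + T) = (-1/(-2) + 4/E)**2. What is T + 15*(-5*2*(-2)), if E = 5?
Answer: 116969/400 ≈ 292.42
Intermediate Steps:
T = -3031/400 (T = -8 + (-1/(-2) + 4/5)**2/4 = -8 + (-1*(-1/2) + 4*(1/5))**2/4 = -8 + (1/2 + 4/5)**2/4 = -8 + (13/10)**2/4 = -8 + (1/4)*(169/100) = -8 + 169/400 = -3031/400 ≈ -7.5775)
T + 15*(-5*2*(-2)) = -3031/400 + 15*(-5*2*(-2)) = -3031/400 + 15*(-10*(-2)) = -3031/400 + 15*20 = -3031/400 + 300 = 116969/400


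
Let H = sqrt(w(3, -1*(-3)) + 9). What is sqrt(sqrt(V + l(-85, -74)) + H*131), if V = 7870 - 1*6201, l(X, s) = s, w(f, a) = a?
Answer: sqrt(sqrt(1595) + 262*sqrt(3)) ≈ 22.220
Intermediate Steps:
V = 1669 (V = 7870 - 6201 = 1669)
H = 2*sqrt(3) (H = sqrt(-1*(-3) + 9) = sqrt(3 + 9) = sqrt(12) = 2*sqrt(3) ≈ 3.4641)
sqrt(sqrt(V + l(-85, -74)) + H*131) = sqrt(sqrt(1669 - 74) + (2*sqrt(3))*131) = sqrt(sqrt(1595) + 262*sqrt(3))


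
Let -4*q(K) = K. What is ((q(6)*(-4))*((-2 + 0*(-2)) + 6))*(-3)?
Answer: -72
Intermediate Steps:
q(K) = -K/4
((q(6)*(-4))*((-2 + 0*(-2)) + 6))*(-3) = ((-¼*6*(-4))*((-2 + 0*(-2)) + 6))*(-3) = ((-3/2*(-4))*((-2 + 0) + 6))*(-3) = (6*(-2 + 6))*(-3) = (6*4)*(-3) = 24*(-3) = -72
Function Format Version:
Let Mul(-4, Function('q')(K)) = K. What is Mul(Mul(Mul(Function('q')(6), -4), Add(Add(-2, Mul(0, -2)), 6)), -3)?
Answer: -72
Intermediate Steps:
Function('q')(K) = Mul(Rational(-1, 4), K)
Mul(Mul(Mul(Function('q')(6), -4), Add(Add(-2, Mul(0, -2)), 6)), -3) = Mul(Mul(Mul(Mul(Rational(-1, 4), 6), -4), Add(Add(-2, Mul(0, -2)), 6)), -3) = Mul(Mul(Mul(Rational(-3, 2), -4), Add(Add(-2, 0), 6)), -3) = Mul(Mul(6, Add(-2, 6)), -3) = Mul(Mul(6, 4), -3) = Mul(24, -3) = -72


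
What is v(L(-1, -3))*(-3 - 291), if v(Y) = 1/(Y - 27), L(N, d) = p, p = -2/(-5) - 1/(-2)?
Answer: 980/87 ≈ 11.264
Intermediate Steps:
p = 9/10 (p = -2*(-1/5) - 1*(-1/2) = 2/5 + 1/2 = 9/10 ≈ 0.90000)
L(N, d) = 9/10
v(Y) = 1/(-27 + Y)
v(L(-1, -3))*(-3 - 291) = (-3 - 291)/(-27 + 9/10) = -294/(-261/10) = -10/261*(-294) = 980/87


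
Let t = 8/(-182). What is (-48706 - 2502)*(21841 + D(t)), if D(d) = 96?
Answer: -1123349896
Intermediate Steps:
t = -4/91 (t = 8*(-1/182) = -4/91 ≈ -0.043956)
(-48706 - 2502)*(21841 + D(t)) = (-48706 - 2502)*(21841 + 96) = -51208*21937 = -1123349896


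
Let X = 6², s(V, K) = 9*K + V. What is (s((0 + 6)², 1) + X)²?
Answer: 6561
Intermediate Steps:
s(V, K) = V + 9*K
X = 36
(s((0 + 6)², 1) + X)² = (((0 + 6)² + 9*1) + 36)² = ((6² + 9) + 36)² = ((36 + 9) + 36)² = (45 + 36)² = 81² = 6561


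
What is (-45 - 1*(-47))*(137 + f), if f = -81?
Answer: 112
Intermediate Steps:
(-45 - 1*(-47))*(137 + f) = (-45 - 1*(-47))*(137 - 81) = (-45 + 47)*56 = 2*56 = 112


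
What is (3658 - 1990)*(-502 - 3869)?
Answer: -7290828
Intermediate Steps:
(3658 - 1990)*(-502 - 3869) = 1668*(-4371) = -7290828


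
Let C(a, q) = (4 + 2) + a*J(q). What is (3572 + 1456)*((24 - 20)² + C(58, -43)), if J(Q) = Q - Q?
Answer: 110616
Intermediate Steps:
J(Q) = 0
C(a, q) = 6 (C(a, q) = (4 + 2) + a*0 = 6 + 0 = 6)
(3572 + 1456)*((24 - 20)² + C(58, -43)) = (3572 + 1456)*((24 - 20)² + 6) = 5028*(4² + 6) = 5028*(16 + 6) = 5028*22 = 110616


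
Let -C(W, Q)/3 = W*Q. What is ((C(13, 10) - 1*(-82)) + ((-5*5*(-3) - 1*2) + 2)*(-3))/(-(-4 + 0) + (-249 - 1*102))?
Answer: 533/347 ≈ 1.5360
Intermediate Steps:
C(W, Q) = -3*Q*W (C(W, Q) = -3*W*Q = -3*Q*W)
((C(13, 10) - 1*(-82)) + ((-5*5*(-3) - 1*2) + 2)*(-3))/(-(-4 + 0) + (-249 - 1*102)) = ((-3*10*13 - 1*(-82)) + ((-5*5*(-3) - 1*2) + 2)*(-3))/(-(-4 + 0) + (-249 - 1*102)) = ((-390 + 82) + ((-25*(-3) - 2) + 2)*(-3))/(-1*(-4) + (-249 - 102)) = (-308 + ((75 - 2) + 2)*(-3))/(4 - 351) = (-308 + (73 + 2)*(-3))/(-347) = (-308 + 75*(-3))*(-1/347) = (-308 - 225)*(-1/347) = -533*(-1/347) = 533/347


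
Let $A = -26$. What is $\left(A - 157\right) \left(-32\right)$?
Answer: $5856$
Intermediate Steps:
$\left(A - 157\right) \left(-32\right) = \left(-26 - 157\right) \left(-32\right) = \left(-183\right) \left(-32\right) = 5856$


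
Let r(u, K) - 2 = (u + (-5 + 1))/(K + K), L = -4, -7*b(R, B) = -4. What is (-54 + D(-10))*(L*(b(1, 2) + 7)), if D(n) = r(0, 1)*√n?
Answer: 11448/7 ≈ 1635.4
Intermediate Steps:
b(R, B) = 4/7 (b(R, B) = -⅐*(-4) = 4/7)
r(u, K) = 2 + (-4 + u)/(2*K) (r(u, K) = 2 + (u + (-5 + 1))/(K + K) = 2 + (u - 4)/((2*K)) = 2 + (-4 + u)*(1/(2*K)) = 2 + (-4 + u)/(2*K))
D(n) = 0 (D(n) = ((½)*(-4 + 0 + 4*1)/1)*√n = ((½)*1*(-4 + 0 + 4))*√n = ((½)*1*0)*√n = 0*√n = 0)
(-54 + D(-10))*(L*(b(1, 2) + 7)) = (-54 + 0)*(-4*(4/7 + 7)) = -(-216)*53/7 = -54*(-212/7) = 11448/7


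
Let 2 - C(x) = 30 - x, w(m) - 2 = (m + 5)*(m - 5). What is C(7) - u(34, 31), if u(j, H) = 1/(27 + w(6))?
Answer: -841/40 ≈ -21.025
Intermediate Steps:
w(m) = 2 + (-5 + m)*(5 + m) (w(m) = 2 + (m + 5)*(m - 5) = 2 + (5 + m)*(-5 + m) = 2 + (-5 + m)*(5 + m))
u(j, H) = 1/40 (u(j, H) = 1/(27 + (-23 + 6**2)) = 1/(27 + (-23 + 36)) = 1/(27 + 13) = 1/40)
C(x) = -28 + x (C(x) = 2 - (30 - x) = 2 + (-30 + x) = -28 + x)
C(7) - u(34, 31) = (-28 + 7) - 1*1/40 = -21 - 1/40 = -841/40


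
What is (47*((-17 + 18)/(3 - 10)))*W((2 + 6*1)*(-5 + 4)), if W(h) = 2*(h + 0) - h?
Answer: 376/7 ≈ 53.714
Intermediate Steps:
W(h) = h (W(h) = 2*h - h = h)
(47*((-17 + 18)/(3 - 10)))*W((2 + 6*1)*(-5 + 4)) = (47*((-17 + 18)/(3 - 10)))*((2 + 6*1)*(-5 + 4)) = (47*(1/(-7)))*((2 + 6)*(-1)) = (47*(1*(-⅐)))*(8*(-1)) = (47*(-⅐))*(-8) = -47/7*(-8) = 376/7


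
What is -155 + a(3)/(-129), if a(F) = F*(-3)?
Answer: -6662/43 ≈ -154.93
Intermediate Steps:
a(F) = -3*F
-155 + a(3)/(-129) = -155 - 3*3/(-129) = -155 - 9*(-1/129) = -155 + 3/43 = -6662/43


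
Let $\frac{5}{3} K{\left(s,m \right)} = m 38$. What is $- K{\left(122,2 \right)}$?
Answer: $- \frac{228}{5} \approx -45.6$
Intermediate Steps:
$K{\left(s,m \right)} = \frac{114 m}{5}$ ($K{\left(s,m \right)} = \frac{3 m 38}{5} = \frac{3 \cdot 38 m}{5} = \frac{114 m}{5}$)
$- K{\left(122,2 \right)} = - \frac{114 \cdot 2}{5} = \left(-1\right) \frac{228}{5} = - \frac{228}{5}$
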